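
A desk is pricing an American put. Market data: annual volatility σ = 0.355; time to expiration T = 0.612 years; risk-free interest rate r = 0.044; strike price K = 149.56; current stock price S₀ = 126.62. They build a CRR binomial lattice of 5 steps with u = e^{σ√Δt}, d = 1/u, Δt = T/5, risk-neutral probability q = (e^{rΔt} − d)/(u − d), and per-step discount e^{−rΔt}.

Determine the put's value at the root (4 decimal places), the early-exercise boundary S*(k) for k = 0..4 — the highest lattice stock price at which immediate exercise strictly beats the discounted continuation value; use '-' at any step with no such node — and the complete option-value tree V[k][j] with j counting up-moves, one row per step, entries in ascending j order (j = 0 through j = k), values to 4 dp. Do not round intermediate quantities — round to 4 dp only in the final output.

params: Δt=0.12240 u=1.13224 d=0.88320 q=0.49067 e^(-rΔt)=0.99463
t_5 payoffs: 81.5133 62.3261 37.7287 6.1956 0.0000 0.0000
t_4: node(4,0) S=77.0453 payoff=72.5147 vs cont=71.7114 → 72.5147 [stop]  node(4,1) S=98.7698 payoff=50.7902 vs cont=49.9869 → 50.7902 [stop]  node(4,2) S=126.6200 payoff=22.9400 vs cont=22.1367 → 22.9400 [stop]  node(4,3) S=162.3231 payoff=0.0000 vs cont=3.1386 → 3.1386 [wait]  node(4,4) S=208.0935 payoff=0.0000 vs cont=0.0000 → 0.0000 [wait]  ⇒ S*(4)=126.6200
t_3: node(3,0) S=87.2339 payoff=62.3261 vs cont=61.5228 → 62.3261 [stop]  node(3,1) S=111.8313 payoff=37.7287 vs cont=36.9254 → 37.7287 [stop]  node(3,2) S=143.3644 payoff=6.1956 vs cont=13.1530 → 13.1530 [wait]  node(3,3) S=183.7890 payoff=0.0000 vs cont=1.5900 → 1.5900 [wait]  ⇒ S*(3)=111.8313
t_2: node(2,0) S=98.7698 payoff=50.7902 vs cont=49.9869 → 50.7902 [stop]  node(2,1) S=126.6200 payoff=22.9400 vs cont=25.5322 → 25.5322 [wait]  node(2,2) S=162.3231 payoff=0.0000 vs cont=7.4391 → 7.4391 [wait]  ⇒ S*(2)=98.7698
t_1: node(1,0) S=111.8313 payoff=37.7287 vs cont=38.1905 → 38.1905 [wait]  node(1,1) S=143.3644 payoff=6.1956 vs cont=16.5649 → 16.5649 [wait]  ⇒ S*(1)=-
t_0: node(0,0) S=126.6200 payoff=22.9400 vs cont=27.4313 → 27.4313 [wait]  ⇒ S*(0)=-

price = 27.4313
boundary = - - 98.7698 111.8313 126.6200
tree:
27.4313
38.1905 16.5649
50.7902 25.5322 7.4391
62.3261 37.7287 13.1530 1.5900
72.5147 50.7902 22.9400 3.1386 0.0000
81.5133 62.3261 37.7287 6.1956 0.0000 0.0000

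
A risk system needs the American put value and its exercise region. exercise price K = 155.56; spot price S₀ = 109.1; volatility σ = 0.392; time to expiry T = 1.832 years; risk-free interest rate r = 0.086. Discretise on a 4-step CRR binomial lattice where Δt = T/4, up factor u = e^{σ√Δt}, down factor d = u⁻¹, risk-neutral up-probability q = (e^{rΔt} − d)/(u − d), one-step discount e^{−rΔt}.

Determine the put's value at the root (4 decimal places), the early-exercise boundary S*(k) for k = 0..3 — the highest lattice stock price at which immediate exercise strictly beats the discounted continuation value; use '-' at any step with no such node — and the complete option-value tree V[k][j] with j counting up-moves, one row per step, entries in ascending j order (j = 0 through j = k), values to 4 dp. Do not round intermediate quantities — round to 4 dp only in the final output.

params: Δt=0.45800 u=1.30381 d=0.76698 q=0.50890 e^(-rΔt)=0.96138
t_4 payoffs: 117.8053 91.3803 46.4600 0.0000 0.0000
t_3: node(3,0) S=49.2249 payoff=106.3351 vs cont=100.3270 → 106.3351 [stop]  node(3,1) S=83.6780 payoff=71.8820 vs cont=65.8739 → 71.8820 [stop]  node(3,2) S=142.2454 payoff=13.3146 vs cont=21.9352 → 21.9352 [wait]  node(3,3) S=241.8049 payoff=0.0000 vs cont=0.0000 → 0.0000 [wait]  ⇒ S*(3)=83.6780
t_2: node(2,0) S=64.1797 payoff=91.3803 vs cont=85.3722 → 91.3803 [stop]  node(2,1) S=109.1000 payoff=46.4600 vs cont=44.6695 → 46.4600 [stop]  node(2,2) S=185.4606 payoff=0.0000 vs cont=10.3563 → 10.3563 [wait]  ⇒ S*(2)=109.1000
t_1: node(1,0) S=83.6780 payoff=71.8820 vs cont=65.8739 → 71.8820 [stop]  node(1,1) S=142.2454 payoff=13.3146 vs cont=27.0020 → 27.0020 [wait]  ⇒ S*(1)=83.6780
t_0: node(0,0) S=109.1000 payoff=46.4600 vs cont=47.1484 → 47.1484 [wait]  ⇒ S*(0)=-

price = 47.1484
boundary = - 83.6780 109.1000 83.6780
tree:
47.1484
71.8820 27.0020
91.3803 46.4600 10.3563
106.3351 71.8820 21.9352 0.0000
117.8053 91.3803 46.4600 0.0000 0.0000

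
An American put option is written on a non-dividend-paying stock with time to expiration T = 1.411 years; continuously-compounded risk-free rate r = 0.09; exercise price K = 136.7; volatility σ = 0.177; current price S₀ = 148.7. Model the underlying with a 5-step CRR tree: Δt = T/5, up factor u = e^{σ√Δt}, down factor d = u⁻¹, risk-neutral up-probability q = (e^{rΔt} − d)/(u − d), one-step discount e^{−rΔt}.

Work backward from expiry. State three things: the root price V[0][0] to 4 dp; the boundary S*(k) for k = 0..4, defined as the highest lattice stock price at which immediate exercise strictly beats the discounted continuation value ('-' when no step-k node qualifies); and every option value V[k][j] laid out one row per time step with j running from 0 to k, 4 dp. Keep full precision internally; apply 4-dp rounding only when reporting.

price = 2.9141
boundary = - - 123.2084 112.1515 123.2084
tree:
2.9141
6.3731 0.8535
13.4916 2.1483 0.0722
24.5485 5.3922 0.1913 0.0000
34.6132 13.4916 0.5072 0.0000 0.0000
43.7746 24.5485 1.3446 0.0000 0.0000 0.0000

Δt=0.28220  u=1.09859  d=0.91026  q=0.61310  discount=0.97492
step 5 (expiry): payoffs max(K−S,0) = 43.7746 24.5485 1.3446 0.0000 0.0000 0.0000
step 4: (k=4,j=0): S=102.0868, (K−S)⁺=34.6132, hold=31.1850 ⇒ V=34.6132 exercise | (k=4,j=1): S=123.2084, (K−S)⁺=13.4916, hold=10.0634 ⇒ V=13.4916 exercise | (k=4,j=2): S=148.7000, (K−S)⁺=0.0000, hold=0.5072 ⇒ V=0.5072 continue | (k=4,j=3): S=179.4658, (K−S)⁺=0.0000, hold=0.0000 ⇒ V=0.0000 continue | (k=4,j=4): S=216.5969, (K−S)⁺=0.0000, hold=0.0000 ⇒ V=0.0000 continue  boundary S*=123.2084
step 3: (k=3,j=0): S=112.1515, (K−S)⁺=24.5485, hold=21.1203 ⇒ V=24.5485 exercise | (k=3,j=1): S=135.3554, (K−S)⁺=1.3446, hold=5.3922 ⇒ V=5.3922 continue | (k=3,j=2): S=163.3602, (K−S)⁺=0.0000, hold=0.1913 ⇒ V=0.1913 continue | (k=3,j=3): S=197.1592, (K−S)⁺=0.0000, hold=0.0000 ⇒ V=0.0000 continue  boundary S*=112.1515
step 2: (k=2,j=0): S=123.2084, (K−S)⁺=13.4916, hold=12.4828 ⇒ V=13.4916 exercise | (k=2,j=1): S=148.7000, (K−S)⁺=0.0000, hold=2.1483 ⇒ V=2.1483 continue | (k=2,j=2): S=179.4658, (K−S)⁺=0.0000, hold=0.0722 ⇒ V=0.0722 continue  boundary S*=123.2084
step 1: (k=1,j=0): S=135.3554, (K−S)⁺=1.3446, hold=6.3731 ⇒ V=6.3731 continue | (k=1,j=1): S=163.3602, (K−S)⁺=0.0000, hold=0.8535 ⇒ V=0.8535 continue  boundary S*=-
step 0: (k=0,j=0): S=148.7000, (K−S)⁺=0.0000, hold=2.9141 ⇒ V=2.9141 continue  boundary S*=-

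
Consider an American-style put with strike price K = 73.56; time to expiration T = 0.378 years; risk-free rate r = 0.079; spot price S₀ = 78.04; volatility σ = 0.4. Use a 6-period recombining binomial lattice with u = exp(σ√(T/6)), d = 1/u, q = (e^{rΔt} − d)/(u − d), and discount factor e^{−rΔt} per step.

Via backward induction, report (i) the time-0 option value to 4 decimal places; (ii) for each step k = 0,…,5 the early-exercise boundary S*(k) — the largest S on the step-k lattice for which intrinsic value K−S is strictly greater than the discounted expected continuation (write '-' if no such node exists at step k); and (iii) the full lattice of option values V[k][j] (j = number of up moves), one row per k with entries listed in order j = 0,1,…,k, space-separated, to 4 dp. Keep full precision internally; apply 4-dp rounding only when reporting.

Δt=0.06300  u=1.10561  d=0.90448  q=0.49973  discount=0.99504
step 6 (expiry): payoffs max(K−S,0) = 30.8332 21.3317 9.7172 0.0000 0.0000 0.0000 0.0000
step 5: (k=5,j=0): S=47.2393, (K−S)⁺=26.3207, hold=25.9555 ⇒ V=26.3207 exercise | (k=5,j=1): S=57.7443, (K−S)⁺=15.8157, hold=15.4505 ⇒ V=15.8157 exercise | (k=5,j=2): S=70.5853, (K−S)⁺=2.9747, hold=4.8371 ⇒ V=4.8371 continue | (k=5,j=3): S=86.2820, (K−S)⁺=0.0000, hold=0.0000 ⇒ V=0.0000 continue | (k=5,j=4): S=105.4692, (K−S)⁺=0.0000, hold=0.0000 ⇒ V=0.0000 continue | (k=5,j=5): S=128.9233, (K−S)⁺=0.0000, hold=0.0000 ⇒ V=0.0000 continue  boundary S*=57.7443
step 4: (k=4,j=0): S=52.2283, (K−S)⁺=21.3317, hold=20.9665 ⇒ V=21.3317 exercise | (k=4,j=1): S=63.8428, (K−S)⁺=9.7172, hold=10.2782 ⇒ V=10.2782 continue | (k=4,j=2): S=78.0400, (K−S)⁺=0.0000, hold=2.4079 ⇒ V=2.4079 continue | (k=4,j=3): S=95.3944, (K−S)⁺=0.0000, hold=0.0000 ⇒ V=0.0000 continue | (k=4,j=4): S=116.6081, (K−S)⁺=0.0000, hold=0.0000 ⇒ V=0.0000 continue  boundary S*=52.2283
step 3: (k=3,j=0): S=57.7443, (K−S)⁺=15.8157, hold=15.7295 ⇒ V=15.8157 exercise | (k=3,j=1): S=70.5853, (K−S)⁺=2.9747, hold=6.3137 ⇒ V=6.3137 continue | (k=3,j=2): S=86.2820, (K−S)⁺=0.0000, hold=1.1986 ⇒ V=1.1986 continue | (k=3,j=3): S=105.4692, (K−S)⁺=0.0000, hold=0.0000 ⇒ V=0.0000 continue  boundary S*=57.7443
step 2: (k=2,j=0): S=63.8428, (K−S)⁺=9.7172, hold=11.0123 ⇒ V=11.0123 continue | (k=2,j=1): S=78.0400, (K−S)⁺=0.0000, hold=3.7389 ⇒ V=3.7389 continue | (k=2,j=2): S=95.3944, (K−S)⁺=0.0000, hold=0.5967 ⇒ V=0.5967 continue  boundary S*=-
step 1: (k=1,j=0): S=70.5853, (K−S)⁺=2.9747, hold=7.3410 ⇒ V=7.3410 continue | (k=1,j=1): S=86.2820, (K−S)⁺=0.0000, hold=2.1579 ⇒ V=2.1579 continue  boundary S*=-
step 0: (k=0,j=0): S=78.0400, (K−S)⁺=0.0000, hold=4.7272 ⇒ V=4.7272 continue  boundary S*=-

price = 4.7272
boundary = - - - 57.7443 52.2283 57.7443
tree:
4.7272
7.3410 2.1579
11.0123 3.7389 0.5967
15.8157 6.3137 1.1986 0.0000
21.3317 10.2782 2.4079 0.0000 0.0000
26.3207 15.8157 4.8371 0.0000 0.0000 0.0000
30.8332 21.3317 9.7172 0.0000 0.0000 0.0000 0.0000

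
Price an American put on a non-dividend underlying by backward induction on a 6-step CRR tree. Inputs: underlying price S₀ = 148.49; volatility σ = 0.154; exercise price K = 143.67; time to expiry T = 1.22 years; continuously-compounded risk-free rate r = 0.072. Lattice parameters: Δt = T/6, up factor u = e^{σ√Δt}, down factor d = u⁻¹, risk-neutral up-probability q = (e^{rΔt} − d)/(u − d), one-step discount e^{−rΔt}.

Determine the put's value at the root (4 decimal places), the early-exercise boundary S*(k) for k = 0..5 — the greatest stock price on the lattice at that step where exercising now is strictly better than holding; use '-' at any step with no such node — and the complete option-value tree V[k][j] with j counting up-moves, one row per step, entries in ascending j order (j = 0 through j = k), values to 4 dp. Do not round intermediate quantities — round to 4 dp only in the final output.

Δt=0.20333, u=1.07191, d=0.93291, q=0.58875, disc=e^(-rΔt)=0.98547
k=6 terminal: V=max(K-S,0) → 45.7782 31.1931 14.4350 0.0000 0.0000 0.0000 0.0000
k=5: j=0 S=104.9313 intr=38.7387 cont=36.6507 V=38.7387[EX]; j=1 S=120.5652 intr=23.1048 cont=21.0168 V=23.1048[EX]; j=2 S=138.5284 intr=5.1416 cont=5.8501 V=5.8501[hold]; j=3 S=159.1680 intr=0.0000 cont=0.0000 V=0.0000[hold]; j=4 S=182.8827 intr=0.0000 cont=0.0000 V=0.0000[hold]; j=5 S=210.1307 intr=0.0000 cont=0.0000 V=0.0000[hold]  S*(5)=120.5652
k=4: j=0 S=112.4769 intr=31.1931 cont=29.1051 V=31.1931[EX]; j=1 S=129.2350 intr=14.4350 cont=12.7580 V=14.4350[EX]; j=2 S=148.4900 intr=0.0000 cont=2.3709 V=2.3709[hold]; j=3 S=170.6138 intr=0.0000 cont=0.0000 V=0.0000[hold]; j=4 S=196.0339 intr=0.0000 cont=0.0000 V=0.0000[hold]  S*(4)=129.2350
k=3: j=0 S=120.5652 intr=23.1048 cont=21.0168 V=23.1048[EX]; j=1 S=138.5284 intr=5.1416 cont=7.2257 V=7.2257[hold]; j=2 S=159.1680 intr=0.0000 cont=0.9609 V=0.9609[hold]; j=3 S=182.8827 intr=0.0000 cont=0.0000 V=0.0000[hold]  S*(3)=120.5652
k=2: j=0 S=129.2350 intr=14.4350 cont=13.5561 V=14.4350[EX]; j=1 S=148.4900 intr=0.0000 cont=3.4859 V=3.4859[hold]; j=2 S=170.6138 intr=0.0000 cont=0.3894 V=0.3894[hold]  S*(2)=129.2350
k=1: j=0 S=138.5284 intr=5.1416 cont=7.8726 V=7.8726[hold]; j=1 S=159.1680 intr=0.0000 cont=1.6387 V=1.6387[hold]  S*(1)=-
k=0: j=0 S=148.4900 intr=0.0000 cont=4.1413 V=4.1413[hold]  S*(0)=-

price = 4.1413
boundary = - - 129.2350 120.5652 129.2350 120.5652
tree:
4.1413
7.8726 1.6387
14.4350 3.4859 0.3894
23.1048 7.2257 0.9609 0.0000
31.1931 14.4350 2.3709 0.0000 0.0000
38.7387 23.1048 5.8501 0.0000 0.0000 0.0000
45.7782 31.1931 14.4350 0.0000 0.0000 0.0000 0.0000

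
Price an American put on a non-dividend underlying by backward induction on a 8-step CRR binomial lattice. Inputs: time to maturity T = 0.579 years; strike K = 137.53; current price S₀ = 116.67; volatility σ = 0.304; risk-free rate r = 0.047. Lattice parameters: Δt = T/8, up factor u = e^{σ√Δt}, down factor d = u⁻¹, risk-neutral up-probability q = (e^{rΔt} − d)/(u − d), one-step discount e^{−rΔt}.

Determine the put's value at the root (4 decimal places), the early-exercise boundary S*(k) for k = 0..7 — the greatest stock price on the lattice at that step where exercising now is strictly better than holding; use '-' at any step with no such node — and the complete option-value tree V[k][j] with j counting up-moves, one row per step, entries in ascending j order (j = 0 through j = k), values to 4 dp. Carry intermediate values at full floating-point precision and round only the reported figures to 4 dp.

params: Δt=0.07237 u=1.08522 d=0.92147 q=0.50037 e^(-rΔt)=0.99660
t_8 payoffs: 76.8825 66.1051 53.4126 38.4645 20.8600 0.1271 0.0000 0.0000 0.0000
t_7: node(7,0) S=65.8159 payoff=71.7141 vs cont=71.2470 → 71.7141 [stop]  node(7,1) S=77.5118 payoff=60.0182 vs cont=59.5512 → 60.0182 [stop]  node(7,2) S=91.2860 payoff=46.2440 vs cont=45.7769 → 46.2440 [stop]  node(7,3) S=107.5080 payoff=30.0220 vs cont=29.5549 → 30.0220 [stop]  node(7,4) S=126.6128 payoff=10.9172 vs cont=10.4502 → 10.9172 [stop]  node(7,5) S=149.1125 payoff=0.0000 vs cont=0.0633 → 0.0633 [wait]  node(7,6) S=175.6106 payoff=0.0000 vs cont=0.0000 → 0.0000 [wait]  node(7,7) S=206.8175 payoff=0.0000 vs cont=0.0000 → 0.0000 [wait]  ⇒ S*(7)=126.6128
t_6: node(6,0) S=71.4249 payoff=66.1051 vs cont=65.6381 → 66.1051 [stop]  node(6,1) S=84.1174 payoff=53.4126 vs cont=52.9455 → 53.4126 [stop]  node(6,2) S=99.0655 payoff=38.4645 vs cont=37.9974 → 38.4645 [stop]  node(6,3) S=116.6700 payoff=20.8600 vs cont=20.3930 → 20.8600 [stop]  node(6,4) S=137.4029 payoff=0.1271 vs cont=5.4676 → 5.4676 [wait]  node(6,5) S=161.8201 payoff=0.0000 vs cont=0.0315 → 0.0315 [wait]  node(6,6) S=190.5763 payoff=0.0000 vs cont=0.0000 → 0.0000 [wait]  ⇒ S*(6)=116.6700
t_5: node(5,0) S=77.5118 payoff=60.0182 vs cont=59.5512 → 60.0182 [stop]  node(5,1) S=91.2860 payoff=46.2440 vs cont=45.7769 → 46.2440 [stop]  node(5,2) S=107.5080 payoff=30.0220 vs cont=29.5549 → 30.0220 [stop]  node(5,3) S=126.6128 payoff=10.9172 vs cont=13.1133 → 13.1133 [wait]  node(5,4) S=149.1125 payoff=0.0000 vs cont=2.7382 → 2.7382 [wait]  node(5,5) S=175.6106 payoff=0.0000 vs cont=0.0157 → 0.0157 [wait]  ⇒ S*(5)=107.5080
t_4: node(4,0) S=84.1174 payoff=53.4126 vs cont=52.9455 → 53.4126 [stop]  node(4,1) S=99.0655 payoff=38.4645 vs cont=37.9974 → 38.4645 [stop]  node(4,2) S=116.6700 payoff=20.8600 vs cont=21.4881 → 21.4881 [wait]  node(4,3) S=137.4029 payoff=0.1271 vs cont=7.8950 → 7.8950 [wait]  node(4,4) S=161.8201 payoff=0.0000 vs cont=1.3712 → 1.3712 [wait]  ⇒ S*(4)=99.0655
t_3: node(3,0) S=91.2860 payoff=46.2440 vs cont=45.7769 → 46.2440 [stop]  node(3,1) S=107.5080 payoff=30.0220 vs cont=29.8682 → 30.0220 [stop]  node(3,2) S=126.6128 payoff=10.9172 vs cont=14.6366 → 14.6366 [wait]  node(3,3) S=149.1125 payoff=0.0000 vs cont=4.6150 → 4.6150 [wait]  ⇒ S*(3)=107.5080
t_2: node(2,0) S=99.0655 payoff=38.4645 vs cont=37.9974 → 38.4645 [stop]  node(2,1) S=116.6700 payoff=20.8600 vs cont=22.2477 → 22.2477 [wait]  node(2,2) S=137.4029 payoff=0.1271 vs cont=9.5893 → 9.5893 [wait]  ⇒ S*(2)=99.0655
t_1: node(1,0) S=107.5080 payoff=30.0220 vs cont=30.2470 → 30.2470 [wait]  node(1,1) S=126.6128 payoff=10.9172 vs cont=15.8598 → 15.8598 [wait]  ⇒ S*(1)=-
t_0: node(0,0) S=116.6700 payoff=20.8600 vs cont=22.9697 → 22.9697 [wait]  ⇒ S*(0)=-

price = 22.9697
boundary = - - 99.0655 107.5080 99.0655 107.5080 116.6700 126.6128
tree:
22.9697
30.2470 15.8598
38.4645 22.2477 9.5893
46.2440 30.0220 14.6366 4.6150
53.4126 38.4645 21.4881 7.8950 1.3712
60.0182 46.2440 30.0220 13.1133 2.7382 0.0157
66.1051 53.4126 38.4645 20.8600 5.4676 0.0315 0.0000
71.7141 60.0182 46.2440 30.0220 10.9172 0.0633 0.0000 0.0000
76.8825 66.1051 53.4126 38.4645 20.8600 0.1271 0.0000 0.0000 0.0000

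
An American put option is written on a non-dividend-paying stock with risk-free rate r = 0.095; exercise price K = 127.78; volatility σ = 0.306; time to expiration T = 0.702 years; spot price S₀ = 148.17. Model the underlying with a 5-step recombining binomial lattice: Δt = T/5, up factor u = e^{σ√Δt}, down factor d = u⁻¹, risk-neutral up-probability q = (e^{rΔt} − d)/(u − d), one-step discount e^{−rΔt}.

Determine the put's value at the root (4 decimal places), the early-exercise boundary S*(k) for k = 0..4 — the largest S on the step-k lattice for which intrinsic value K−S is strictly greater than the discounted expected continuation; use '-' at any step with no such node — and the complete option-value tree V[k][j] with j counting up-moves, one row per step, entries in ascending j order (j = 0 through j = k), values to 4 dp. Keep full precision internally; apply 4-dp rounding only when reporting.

price = 3.9233
boundary = - - - 105.0447 93.6653
tree:
3.9233
7.2686 1.0536
13.1073 2.2709 0.0000
22.7353 4.8943 0.0000 0.0000
34.1147 10.5487 0.0000 0.0000 0.0000
44.2614 22.7353 0.0000 0.0000 0.0000 0.0000

Δt=0.14040, u=1.12149, d=0.89167, q=0.52979, disc=e^(-rΔt)=0.98675
k=5 terminal: V=max(K-S,0) → 44.2614 22.7353 0.0000 0.0000 0.0000 0.0000
k=4: j=0 S=93.6653 intr=34.1147 cont=32.4217 V=34.1147[EX]; j=1 S=117.8066 intr=9.9734 cont=10.5487 V=10.5487[hold]; j=2 S=148.1700 intr=0.0000 cont=0.0000 V=0.0000[hold]; j=3 S=186.3593 intr=0.0000 cont=0.0000 V=0.0000[hold]; j=4 S=234.3915 intr=0.0000 cont=0.0000 V=0.0000[hold]  S*(4)=93.6653
k=3: j=0 S=105.0447 intr=22.7353 cont=21.3430 V=22.7353[EX]; j=1 S=132.1189 intr=0.0000 cont=4.8943 V=4.8943[hold]; j=2 S=166.1712 intr=0.0000 cont=0.0000 V=0.0000[hold]; j=3 S=209.0001 intr=0.0000 cont=0.0000 V=0.0000[hold]  S*(3)=105.0447
k=2: j=0 S=117.8066 intr=9.9734 cont=13.1073 V=13.1073[hold]; j=1 S=148.1700 intr=0.0000 cont=2.2709 V=2.2709[hold]; j=2 S=186.3593 intr=0.0000 cont=0.0000 V=0.0000[hold]  S*(2)=-
k=1: j=0 S=132.1189 intr=0.0000 cont=7.2686 V=7.2686[hold]; j=1 S=166.1712 intr=0.0000 cont=1.0536 V=1.0536[hold]  S*(1)=-
k=0: j=0 S=148.1700 intr=0.0000 cont=3.9233 V=3.9233[hold]  S*(0)=-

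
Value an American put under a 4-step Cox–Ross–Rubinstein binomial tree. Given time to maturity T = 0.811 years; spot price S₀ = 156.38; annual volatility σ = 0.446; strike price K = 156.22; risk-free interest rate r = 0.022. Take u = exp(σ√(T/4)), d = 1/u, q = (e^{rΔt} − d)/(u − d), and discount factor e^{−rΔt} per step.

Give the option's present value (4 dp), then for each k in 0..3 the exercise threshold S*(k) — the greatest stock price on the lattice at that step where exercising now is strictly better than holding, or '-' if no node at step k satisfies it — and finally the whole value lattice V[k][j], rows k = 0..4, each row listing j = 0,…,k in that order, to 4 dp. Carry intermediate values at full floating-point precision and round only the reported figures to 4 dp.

Δt=0.20275, u=1.22241, d=0.81806, q=0.46102, disc=e^(-rΔt)=0.99555
k=4 terminal: V=max(K-S,0) → 86.1851 51.5679 0.0000 0.0000 0.0000
k=3: j=0 S=85.6113 intr=70.6087 cont=69.9134 V=70.6087[EX]; j=1 S=127.9277 intr=28.2923 cont=27.6705 V=28.2923[EX]; j=2 S=191.1604 intr=0.0000 cont=0.0000 V=0.0000[hold]; j=3 S=285.6481 intr=0.0000 cont=0.0000 V=0.0000[hold]  S*(3)=127.9277
k=2: j=0 S=104.6521 intr=51.5679 cont=50.8727 V=51.5679[EX]; j=1 S=156.3800 intr=0.0000 cont=15.1812 V=15.1812[hold]; j=2 S=233.6763 intr=0.0000 cont=0.0000 V=0.0000[hold]  S*(2)=104.6521
k=1: j=0 S=127.9277 intr=28.2923 cont=34.6381 V=34.6381[hold]; j=1 S=191.1604 intr=0.0000 cont=8.1460 V=8.1460[hold]  S*(1)=-
k=0: j=0 S=156.3800 intr=0.0000 cont=22.3250 V=22.3250[hold]  S*(0)=-

price = 22.3250
boundary = - - 104.6521 127.9277
tree:
22.3250
34.6381 8.1460
51.5679 15.1812 0.0000
70.6087 28.2923 0.0000 0.0000
86.1851 51.5679 0.0000 0.0000 0.0000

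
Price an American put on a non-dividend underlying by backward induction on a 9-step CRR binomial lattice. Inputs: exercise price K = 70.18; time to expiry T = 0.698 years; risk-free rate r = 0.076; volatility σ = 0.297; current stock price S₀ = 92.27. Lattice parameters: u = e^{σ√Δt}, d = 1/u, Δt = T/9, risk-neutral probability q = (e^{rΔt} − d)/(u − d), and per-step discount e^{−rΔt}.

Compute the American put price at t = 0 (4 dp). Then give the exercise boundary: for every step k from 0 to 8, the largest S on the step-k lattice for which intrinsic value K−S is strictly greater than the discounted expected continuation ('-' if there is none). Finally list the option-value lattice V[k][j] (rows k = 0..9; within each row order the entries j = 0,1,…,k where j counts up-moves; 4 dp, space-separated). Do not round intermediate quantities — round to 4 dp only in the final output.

Δt=0.07756, u=1.08623, d=0.92062, q=0.51503, disc=e^(-rΔt)=0.99412
k=9 terminal: V=max(K-S,0) → 26.3499 18.4653 9.1623 0.0000 0.0000 0.0000 0.0000 0.0000 0.0000 0.0000
k=8: j=0 S=47.6095 intr=22.5705 cont=22.1581 V=22.5705[EX]; j=1 S=56.1740 intr=14.0060 cont=13.5936 V=14.0060[EX]; j=2 S=66.2791 intr=3.9009 cont=4.4173 V=4.4173[hold]; j=3 S=78.2022 intr=0.0000 cont=0.0000 V=0.0000[hold]; j=4 S=92.2700 intr=0.0000 cont=0.0000 V=0.0000[hold]; j=5 S=108.8685 intr=0.0000 cont=0.0000 V=0.0000[hold]; j=6 S=128.4530 intr=0.0000 cont=0.0000 V=0.0000[hold]; j=7 S=151.5605 intr=0.0000 cont=0.0000 V=0.0000[hold]; j=8 S=178.8248 intr=0.0000 cont=0.0000 V=0.0000[hold]  S*(8)=56.1740
k=7: j=0 S=51.7147 intr=18.4653 cont=18.0528 V=18.4653[EX]; j=1 S=61.0177 intr=9.1623 cont=9.0143 V=9.1623[EX]; j=2 S=71.9943 intr=0.0000 cont=2.1297 V=2.1297[hold]; j=3 S=84.9454 intr=0.0000 cont=0.0000 V=0.0000[hold]; j=4 S=100.2262 intr=0.0000 cont=0.0000 V=0.0000[hold]; j=5 S=118.2560 intr=0.0000 cont=0.0000 V=0.0000[hold]; j=6 S=139.5292 intr=0.0000 cont=0.0000 V=0.0000[hold]; j=7 S=164.6292 intr=0.0000 cont=0.0000 V=0.0000[hold]  S*(7)=61.0177
k=6: j=0 S=56.1740 intr=14.0060 cont=13.5936 V=14.0060[EX]; j=1 S=66.2791 intr=3.9009 cont=5.5077 V=5.5077[hold]; j=2 S=78.2022 intr=0.0000 cont=1.0268 V=1.0268[hold]; j=3 S=92.2700 intr=0.0000 cont=0.0000 V=0.0000[hold]; j=4 S=108.8685 intr=0.0000 cont=0.0000 V=0.0000[hold]; j=5 S=128.4530 intr=0.0000 cont=0.0000 V=0.0000[hold]; j=6 S=151.5605 intr=0.0000 cont=0.0000 V=0.0000[hold]  S*(6)=56.1740
k=5: j=0 S=61.0177 intr=9.1623 cont=9.5726 V=9.5726[hold]; j=1 S=71.9943 intr=0.0000 cont=3.1811 V=3.1811[hold]; j=2 S=84.9454 intr=0.0000 cont=0.4950 V=0.4950[hold]; j=3 S=100.2262 intr=0.0000 cont=0.0000 V=0.0000[hold]; j=4 S=118.2560 intr=0.0000 cont=0.0000 V=0.0000[hold]; j=5 S=139.5292 intr=0.0000 cont=0.0000 V=0.0000[hold]  S*(5)=-
k=4: j=0 S=66.2791 intr=3.9009 cont=6.2438 V=6.2438[hold]; j=1 S=78.2022 intr=0.0000 cont=1.7871 V=1.7871[hold]; j=2 S=92.2700 intr=0.0000 cont=0.2387 V=0.2387[hold]; j=3 S=108.8685 intr=0.0000 cont=0.0000 V=0.0000[hold]; j=4 S=128.4530 intr=0.0000 cont=0.0000 V=0.0000[hold]  S*(4)=-
k=3: j=0 S=71.9943 intr=0.0000 cont=3.9253 V=3.9253[hold]; j=1 S=84.9454 intr=0.0000 cont=0.9838 V=0.9838[hold]; j=2 S=100.2262 intr=0.0000 cont=0.1151 V=0.1151[hold]; j=3 S=118.2560 intr=0.0000 cont=0.0000 V=0.0000[hold]  S*(3)=-
k=2: j=0 S=78.2022 intr=0.0000 cont=2.3962 V=2.3962[hold]; j=1 S=92.2700 intr=0.0000 cont=0.5332 V=0.5332[hold]; j=2 S=108.8685 intr=0.0000 cont=0.0555 V=0.0555[hold]  S*(2)=-
k=1: j=0 S=84.9454 intr=0.0000 cont=1.4283 V=1.4283[hold]; j=1 S=100.2262 intr=0.0000 cont=0.2855 V=0.2855[hold]  S*(1)=-
k=0: j=0 S=92.2700 intr=0.0000 cont=0.8348 V=0.8348[hold]  S*(0)=-

price = 0.8348
boundary = - - - - - - 56.1740 61.0177 56.1740
tree:
0.8348
1.4283 0.2855
2.3962 0.5332 0.0555
3.9253 0.9838 0.1151 0.0000
6.2438 1.7871 0.2387 0.0000 0.0000
9.5726 3.1811 0.4950 0.0000 0.0000 0.0000
14.0060 5.5077 1.0268 0.0000 0.0000 0.0000 0.0000
18.4653 9.1623 2.1297 0.0000 0.0000 0.0000 0.0000 0.0000
22.5705 14.0060 4.4173 0.0000 0.0000 0.0000 0.0000 0.0000 0.0000
26.3499 18.4653 9.1623 0.0000 0.0000 0.0000 0.0000 0.0000 0.0000 0.0000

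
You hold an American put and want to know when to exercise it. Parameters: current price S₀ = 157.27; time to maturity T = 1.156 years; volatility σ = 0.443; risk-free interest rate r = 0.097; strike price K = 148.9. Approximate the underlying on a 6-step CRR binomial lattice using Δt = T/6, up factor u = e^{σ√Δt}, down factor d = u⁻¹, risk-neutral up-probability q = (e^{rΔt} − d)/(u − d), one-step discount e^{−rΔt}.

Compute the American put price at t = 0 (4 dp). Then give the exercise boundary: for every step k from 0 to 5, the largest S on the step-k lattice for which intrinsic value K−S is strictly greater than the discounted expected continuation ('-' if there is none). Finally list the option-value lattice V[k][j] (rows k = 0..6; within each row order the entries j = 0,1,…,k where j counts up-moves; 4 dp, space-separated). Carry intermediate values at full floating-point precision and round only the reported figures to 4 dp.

Δt=0.19267  u=1.21464  d=0.82329  q=0.49974  discount=0.98148
step 6 (expiry): payoffs max(K−S,0) = 99.9271 76.6476 42.3020 0.0000 0.0000 0.0000 0.0000
step 5: (k=5,j=0): S=59.4845, (K−S)⁺=89.4155, hold=86.6586 ⇒ V=89.4155 exercise | (k=5,j=1): S=87.7608, (K−S)⁺=61.1392, hold=58.3823 ⇒ V=61.1392 exercise | (k=5,j=2): S=129.4785, (K−S)⁺=19.4215, hold=20.7700 ⇒ V=20.7700 continue | (k=5,j=3): S=191.0268, (K−S)⁺=0.0000, hold=0.0000 ⇒ V=0.0000 continue | (k=5,j=4): S=281.8325, (K−S)⁺=0.0000, hold=0.0000 ⇒ V=0.0000 continue | (k=5,j=5): S=415.8032, (K−S)⁺=0.0000, hold=0.0000 ⇒ V=0.0000 continue  boundary S*=87.7608
step 4: (k=4,j=0): S=72.2524, (K−S)⁺=76.6476, hold=73.8907 ⇒ V=76.6476 exercise | (k=4,j=1): S=106.5980, (K−S)⁺=42.3020, hold=40.2065 ⇒ V=42.3020 exercise | (k=4,j=2): S=157.2700, (K−S)⁺=0.0000, hold=10.1980 ⇒ V=10.1980 continue | (k=4,j=3): S=232.0292, (K−S)⁺=0.0000, hold=0.0000 ⇒ V=0.0000 continue | (k=4,j=4): S=342.3256, (K−S)⁺=0.0000, hold=0.0000 ⇒ V=0.0000 continue  boundary S*=106.5980
step 3: (k=3,j=0): S=87.7608, (K−S)⁺=61.1392, hold=58.3823 ⇒ V=61.1392 exercise | (k=3,j=1): S=129.4785, (K−S)⁺=19.4215, hold=25.7721 ⇒ V=25.7721 continue | (k=3,j=2): S=191.0268, (K−S)⁺=0.0000, hold=5.0072 ⇒ V=5.0072 continue | (k=3,j=3): S=281.8325, (K−S)⁺=0.0000, hold=0.0000 ⇒ V=0.0000 continue  boundary S*=87.7608
step 2: (k=2,j=0): S=106.5980, (K−S)⁺=42.3020, hold=42.6599 ⇒ V=42.6599 continue | (k=2,j=1): S=157.2700, (K−S)⁺=0.0000, hold=15.1099 ⇒ V=15.1099 continue | (k=2,j=2): S=232.0292, (K−S)⁺=0.0000, hold=2.4585 ⇒ V=2.4585 continue  boundary S*=-
step 1: (k=1,j=0): S=129.4785, (K−S)⁺=19.4215, hold=28.3571 ⇒ V=28.3571 continue | (k=1,j=1): S=191.0268, (K−S)⁺=0.0000, hold=8.6247 ⇒ V=8.6247 continue  boundary S*=-
step 0: (k=0,j=0): S=157.2700, (K−S)⁺=0.0000, hold=18.1535 ⇒ V=18.1535 continue  boundary S*=-

price = 18.1535
boundary = - - - 87.7608 106.5980 87.7608
tree:
18.1535
28.3571 8.6247
42.6599 15.1099 2.4585
61.1392 25.7721 5.0072 0.0000
76.6476 42.3020 10.1980 0.0000 0.0000
89.4155 61.1392 20.7700 0.0000 0.0000 0.0000
99.9271 76.6476 42.3020 0.0000 0.0000 0.0000 0.0000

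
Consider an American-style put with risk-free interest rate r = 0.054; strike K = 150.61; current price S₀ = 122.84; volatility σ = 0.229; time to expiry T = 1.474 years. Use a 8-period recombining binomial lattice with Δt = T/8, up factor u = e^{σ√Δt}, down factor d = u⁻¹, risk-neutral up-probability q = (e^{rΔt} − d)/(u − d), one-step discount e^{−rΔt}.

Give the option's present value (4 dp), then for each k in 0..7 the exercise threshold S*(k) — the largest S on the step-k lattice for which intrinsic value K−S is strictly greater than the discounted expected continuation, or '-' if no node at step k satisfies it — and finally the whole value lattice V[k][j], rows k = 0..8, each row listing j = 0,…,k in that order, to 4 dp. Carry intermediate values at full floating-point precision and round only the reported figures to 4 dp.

price = 28.3113
boundary = - 111.3397 100.9161 111.3397 122.8400 111.3397 122.8400 135.5282
tree:
28.3113
39.2703 18.9827
49.6939 27.8582 11.3525
59.1417 39.2703 18.1130 5.4816
67.7050 49.6939 27.7700 9.7627 1.7314
75.4666 59.1417 39.2703 16.8504 3.5669 0.1118
82.5015 67.7050 49.6939 27.7700 7.3394 0.2383 0.0000
88.8778 75.4666 59.1417 39.2703 15.0818 0.5081 0.0000 0.0000
94.6572 82.5015 67.7050 49.6939 27.7700 1.0831 0.0000 0.0000 0.0000

params: Δt=0.18425 u=1.10329 d=0.90638 q=0.52623 e^(-rΔt)=0.99010
t_8 payoffs: 94.6572 82.5015 67.7050 49.6939 27.7700 1.0831 0.0000 0.0000 0.0000
t_7: node(7,0) S=61.7322 payoff=88.8778 vs cont=87.3868 → 88.8778 [stop]  node(7,1) S=75.1434 payoff=75.4666 vs cont=73.9755 → 75.4666 [stop]  node(7,2) S=91.4683 payoff=59.1417 vs cont=57.6506 → 59.1417 [stop]  node(7,3) S=111.3397 payoff=39.2703 vs cont=37.7792 → 39.2703 [stop]  node(7,4) S=135.5282 payoff=15.0818 vs cont=13.5908 → 15.0818 [stop]  node(7,5) S=164.9715 payoff=0.0000 vs cont=0.5081 → 0.5081 [wait]  node(7,6) S=200.8115 payoff=0.0000 vs cont=0.0000 → 0.0000 [wait]  node(7,7) S=244.4376 payoff=0.0000 vs cont=0.0000 → 0.0000 [wait]  ⇒ S*(7)=135.5282
t_6: node(6,0) S=68.1085 payoff=82.5015 vs cont=81.0104 → 82.5015 [stop]  node(6,1) S=82.9050 payoff=67.7050 vs cont=66.2139 → 67.7050 [stop]  node(6,2) S=100.9161 payoff=49.6939 vs cont=48.2029 → 49.6939 [stop]  node(6,3) S=122.8400 payoff=27.7700 vs cont=26.2789 → 27.7700 [stop]  node(6,4) S=149.5269 payoff=1.0831 vs cont=7.3394 → 7.3394 [wait]  node(6,5) S=182.0115 payoff=0.0000 vs cont=0.2383 → 0.2383 [wait]  node(6,6) S=221.5533 payoff=0.0000 vs cont=0.0000 → 0.0000 [wait]  ⇒ S*(6)=122.8400
t_5: node(5,0) S=75.1434 payoff=75.4666 vs cont=73.9755 → 75.4666 [stop]  node(5,1) S=91.4683 payoff=59.1417 vs cont=57.6506 → 59.1417 [stop]  node(5,2) S=111.3397 payoff=39.2703 vs cont=37.7792 → 39.2703 [stop]  node(5,3) S=135.5282 payoff=15.0818 vs cont=16.8504 → 16.8504 [wait]  node(5,4) S=164.9715 payoff=0.0000 vs cont=3.5669 → 3.5669 [wait]  node(5,5) S=200.8115 payoff=0.0000 vs cont=0.1118 → 0.1118 [wait]  ⇒ S*(5)=111.3397
t_4: node(4,0) S=82.9050 payoff=67.7050 vs cont=66.2139 → 67.7050 [stop]  node(4,1) S=100.9161 payoff=49.6939 vs cont=48.2029 → 49.6939 [stop]  node(4,2) S=122.8400 payoff=27.7700 vs cont=27.2004 → 27.7700 [stop]  node(4,3) S=149.5269 payoff=1.0831 vs cont=9.7627 → 9.7627 [wait]  node(4,4) S=182.0115 payoff=0.0000 vs cont=1.7314 → 1.7314 [wait]  ⇒ S*(4)=122.8400
t_3: node(3,0) S=91.4683 payoff=59.1417 vs cont=57.6506 → 59.1417 [stop]  node(3,1) S=111.3397 payoff=39.2703 vs cont=37.7792 → 39.2703 [stop]  node(3,2) S=135.5282 payoff=15.0818 vs cont=18.1130 → 18.1130 [wait]  node(3,3) S=164.9715 payoff=0.0000 vs cont=5.4816 → 5.4816 [wait]  ⇒ S*(3)=111.3397
t_2: node(2,0) S=100.9161 payoff=49.6939 vs cont=48.2029 → 49.6939 [stop]  node(2,1) S=122.8400 payoff=27.7700 vs cont=27.8582 → 27.8582 [wait]  node(2,2) S=149.5269 payoff=1.0831 vs cont=11.3525 → 11.3525 [wait]  ⇒ S*(2)=100.9161
t_1: node(1,0) S=111.3397 payoff=39.2703 vs cont=37.8252 → 39.2703 [stop]  node(1,1) S=135.5282 payoff=15.0818 vs cont=18.9827 → 18.9827 [wait]  ⇒ S*(1)=111.3397
t_0: node(0,0) S=122.8400 payoff=27.7700 vs cont=28.3113 → 28.3113 [wait]  ⇒ S*(0)=-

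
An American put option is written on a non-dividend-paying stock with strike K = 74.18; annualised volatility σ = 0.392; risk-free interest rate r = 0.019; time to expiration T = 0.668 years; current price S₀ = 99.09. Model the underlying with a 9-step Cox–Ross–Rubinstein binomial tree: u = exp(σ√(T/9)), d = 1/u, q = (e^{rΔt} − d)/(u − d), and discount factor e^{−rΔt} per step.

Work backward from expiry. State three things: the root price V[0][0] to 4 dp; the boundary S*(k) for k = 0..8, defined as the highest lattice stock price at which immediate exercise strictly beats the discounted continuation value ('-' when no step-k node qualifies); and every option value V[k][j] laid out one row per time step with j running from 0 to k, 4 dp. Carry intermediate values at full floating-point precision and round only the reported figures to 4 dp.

params: Δt=0.07422 u=1.11271 d=0.89871 q=0.47992 e^(-rΔt)=0.99859
t_9 payoffs: 36.2831 27.2593 16.0867 2.2537 0.0000 0.0000 0.0000 0.0000 0.0000 0.0000
t_8: node(8,0) S=42.1681 payoff=32.0119 vs cont=31.9073 → 32.0119 [stop]  node(8,1) S=52.2090 payoff=21.9710 vs cont=21.8664 → 21.9710 [stop]  node(8,2) S=64.6408 payoff=9.5392 vs cont=9.4346 → 9.5392 [stop]  node(8,3) S=80.0329 payoff=0.0000 vs cont=1.1705 → 1.1705 [wait]  node(8,4) S=99.0900 payoff=0.0000 vs cont=0.0000 → 0.0000 [wait]  node(8,5) S=122.6849 payoff=0.0000 vs cont=0.0000 → 0.0000 [wait]  node(8,6) S=151.8982 payoff=0.0000 vs cont=0.0000 → 0.0000 [wait]  node(8,7) S=188.0676 payoff=0.0000 vs cont=0.0000 → 0.0000 [wait]  node(8,8) S=232.8496 payoff=0.0000 vs cont=0.0000 → 0.0000 [wait]  ⇒ S*(8)=64.6408
t_7: node(7,0) S=46.9207 payoff=27.2593 vs cont=27.1547 → 27.2593 [stop]  node(7,1) S=58.0933 payoff=16.0867 vs cont=15.9821 → 16.0867 [stop]  node(7,2) S=71.9263 payoff=2.2537 vs cont=5.5151 → 5.5151 [wait]  node(7,3) S=89.0531 payoff=0.0000 vs cont=0.6079 → 0.6079 [wait]  node(7,4) S=110.2581 payoff=0.0000 vs cont=0.0000 → 0.0000 [wait]  node(7,5) S=136.5124 payoff=0.0000 vs cont=0.0000 → 0.0000 [wait]  node(7,6) S=169.0182 payoff=0.0000 vs cont=0.0000 → 0.0000 [wait]  node(7,7) S=209.2641 payoff=0.0000 vs cont=0.0000 → 0.0000 [wait]  ⇒ S*(7)=58.0933
t_6: node(6,0) S=52.2090 payoff=21.9710 vs cont=21.8664 → 21.9710 [stop]  node(6,1) S=64.6408 payoff=9.5392 vs cont=10.9976 → 10.9976 [wait]  node(6,2) S=80.0329 payoff=0.0000 vs cont=3.1555 → 3.1555 [wait]  node(6,3) S=99.0900 payoff=0.0000 vs cont=0.3157 → 0.3157 [wait]  node(6,4) S=122.6849 payoff=0.0000 vs cont=0.0000 → 0.0000 [wait]  node(6,5) S=151.8982 payoff=0.0000 vs cont=0.0000 → 0.0000 [wait]  node(6,6) S=188.0676 payoff=0.0000 vs cont=0.0000 → 0.0000 [wait]  ⇒ S*(6)=52.2090
t_5: node(5,0) S=58.0933 payoff=16.0867 vs cont=16.6811 → 16.6811 [wait]  node(5,1) S=71.9263 payoff=2.2537 vs cont=7.2238 → 7.2238 [wait]  node(5,2) S=89.0531 payoff=0.0000 vs cont=1.7901 → 1.7901 [wait]  node(5,3) S=110.2581 payoff=0.0000 vs cont=0.1640 → 0.1640 [wait]  node(5,4) S=136.5124 payoff=0.0000 vs cont=0.0000 → 0.0000 [wait]  node(5,5) S=169.0182 payoff=0.0000 vs cont=0.0000 → 0.0000 [wait]  ⇒ S*(5)=-
t_4: node(4,0) S=64.6408 payoff=9.5392 vs cont=12.1252 → 12.1252 [wait]  node(4,1) S=80.0329 payoff=0.0000 vs cont=4.6096 → 4.6096 [wait]  node(4,2) S=99.0900 payoff=0.0000 vs cont=1.0083 → 1.0083 [wait]  node(4,3) S=122.6849 payoff=0.0000 vs cont=0.0851 → 0.0851 [wait]  node(4,4) S=151.8982 payoff=0.0000 vs cont=0.0000 → 0.0000 [wait]  ⇒ S*(4)=-
t_3: node(3,0) S=71.9263 payoff=2.2537 vs cont=8.5063 → 8.5063 [wait]  node(3,1) S=89.0531 payoff=0.0000 vs cont=2.8772 → 2.8772 [wait]  node(3,2) S=110.2581 payoff=0.0000 vs cont=0.5644 → 0.5644 [wait]  node(3,3) S=136.5124 payoff=0.0000 vs cont=0.0442 → 0.0442 [wait]  ⇒ S*(3)=-
t_2: node(2,0) S=80.0329 payoff=0.0000 vs cont=5.7966 → 5.7966 [wait]  node(2,1) S=99.0900 payoff=0.0000 vs cont=1.7648 → 1.7648 [wait]  node(2,2) S=122.6849 payoff=0.0000 vs cont=0.3143 → 0.3143 [wait]  ⇒ S*(2)=-
t_1: node(1,0) S=89.0531 payoff=0.0000 vs cont=3.8562 → 3.8562 [wait]  node(1,1) S=110.2581 payoff=0.0000 vs cont=1.0672 → 1.0672 [wait]  ⇒ S*(1)=-
t_0: node(0,0) S=99.0900 payoff=0.0000 vs cont=2.5141 → 2.5141 [wait]  ⇒ S*(0)=-

price = 2.5141
boundary = - - - - - - 52.2090 58.0933 64.6408
tree:
2.5141
3.8562 1.0672
5.7966 1.7648 0.3143
8.5063 2.8772 0.5644 0.0442
12.1252 4.6096 1.0083 0.0851 0.0000
16.6811 7.2238 1.7901 0.1640 0.0000 0.0000
21.9710 10.9976 3.1555 0.3157 0.0000 0.0000 0.0000
27.2593 16.0867 5.5151 0.6079 0.0000 0.0000 0.0000 0.0000
32.0119 21.9710 9.5392 1.1705 0.0000 0.0000 0.0000 0.0000 0.0000
36.2831 27.2593 16.0867 2.2537 0.0000 0.0000 0.0000 0.0000 0.0000 0.0000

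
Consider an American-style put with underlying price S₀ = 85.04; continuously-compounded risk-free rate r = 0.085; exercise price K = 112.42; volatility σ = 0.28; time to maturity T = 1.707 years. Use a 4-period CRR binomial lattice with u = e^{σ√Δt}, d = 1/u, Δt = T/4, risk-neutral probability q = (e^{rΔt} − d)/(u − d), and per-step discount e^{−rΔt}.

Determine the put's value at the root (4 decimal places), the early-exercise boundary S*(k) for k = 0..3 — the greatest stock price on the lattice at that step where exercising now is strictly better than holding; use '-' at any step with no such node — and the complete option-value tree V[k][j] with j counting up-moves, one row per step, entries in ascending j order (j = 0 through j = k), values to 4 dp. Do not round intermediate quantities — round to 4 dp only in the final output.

Δt=0.42675, u=1.20071, d=0.83284, q=0.55481, disc=e^(-rΔt)=0.96438
k=4 terminal: V=max(K-S,0) → 71.5061 53.4343 27.3800 0.0000 0.0000
k=3: j=0 S=49.1257 intr=63.2943 cont=59.2895 V=63.2943[EX]; j=1 S=70.8248 intr=41.5952 cont=37.5904 V=41.5952[EX]; j=2 S=102.1084 intr=10.3116 cont=11.7550 V=11.7550[hold]; j=3 S=147.2101 intr=0.0000 cont=0.0000 V=0.0000[hold]  S*(3)=70.8248
k=2: j=0 S=58.9857 intr=53.4343 cont=49.4294 V=53.4343[EX]; j=1 S=85.0400 intr=27.3800 cont=24.1474 V=27.3800[EX]; j=2 S=122.6026 intr=0.0000 cont=5.0467 V=5.0467[hold]  S*(2)=85.0400
k=1: j=0 S=70.8248 intr=41.5952 cont=37.5904 V=41.5952[EX]; j=1 S=102.1084 intr=10.3116 cont=14.4552 V=14.4552[hold]  S*(1)=70.8248
k=0: j=0 S=85.0400 intr=27.3800 cont=25.5922 V=27.3800[EX]  S*(0)=85.0400

price = 27.3800
boundary = 85.0400 70.8248 85.0400 70.8248
tree:
27.3800
41.5952 14.4552
53.4343 27.3800 5.0467
63.2943 41.5952 11.7550 0.0000
71.5061 53.4343 27.3800 0.0000 0.0000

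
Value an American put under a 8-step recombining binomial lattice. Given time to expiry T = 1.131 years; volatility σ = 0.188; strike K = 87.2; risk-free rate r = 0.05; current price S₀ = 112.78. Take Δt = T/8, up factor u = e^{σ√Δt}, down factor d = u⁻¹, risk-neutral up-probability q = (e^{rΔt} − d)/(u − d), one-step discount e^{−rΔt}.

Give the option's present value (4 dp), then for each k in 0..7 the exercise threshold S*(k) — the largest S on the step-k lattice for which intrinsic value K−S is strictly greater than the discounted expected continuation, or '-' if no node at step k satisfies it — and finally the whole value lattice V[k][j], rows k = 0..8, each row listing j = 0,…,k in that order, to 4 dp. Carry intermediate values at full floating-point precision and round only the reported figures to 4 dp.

Δt=0.14138  u=1.07325  d=0.93175  q=0.53247  discount=0.99296
step 8 (expiry): payoffs max(K−S,0) = 23.1325 13.4034 2.1969 0.0000 0.0000 0.0000 0.0000 0.0000 0.0000
step 7: (k=7,j=0): S=68.7602, (K−S)⁺=18.4398, hold=17.8256 ⇒ V=18.4398 exercise | (k=7,j=1): S=79.2019, (K−S)⁺=7.9981, hold=7.3839 ⇒ V=7.9981 exercise | (k=7,j=2): S=91.2293, (K−S)⁺=0.0000, hold=1.0199 ⇒ V=1.0199 continue | (k=7,j=3): S=105.0831, (K−S)⁺=0.0000, hold=0.0000 ⇒ V=0.0000 continue | (k=7,j=4): S=121.0407, (K−S)⁺=0.0000, hold=0.0000 ⇒ V=0.0000 continue | (k=7,j=5): S=139.4216, (K−S)⁺=0.0000, hold=0.0000 ⇒ V=0.0000 continue | (k=7,j=6): S=160.5937, (K−S)⁺=0.0000, hold=0.0000 ⇒ V=0.0000 continue | (k=7,j=7): S=184.9810, (K−S)⁺=0.0000, hold=0.0000 ⇒ V=0.0000 continue  boundary S*=79.2019
step 6: (k=6,j=0): S=73.7966, (K−S)⁺=13.4034, hold=12.7892 ⇒ V=13.4034 exercise | (k=6,j=1): S=85.0031, (K−S)⁺=2.1969, hold=4.2522 ⇒ V=4.2522 continue | (k=6,j=2): S=97.9115, (K−S)⁺=0.0000, hold=0.4735 ⇒ V=0.4735 continue | (k=6,j=3): S=112.7800, (K−S)⁺=0.0000, hold=0.0000 ⇒ V=0.0000 continue | (k=6,j=4): S=129.9064, (K−S)⁺=0.0000, hold=0.0000 ⇒ V=0.0000 continue | (k=6,j=5): S=149.6337, (K−S)⁺=0.0000, hold=0.0000 ⇒ V=0.0000 continue | (k=6,j=6): S=172.3566, (K−S)⁺=0.0000, hold=0.0000 ⇒ V=0.0000 continue  boundary S*=73.7966
step 5: (k=5,j=0): S=79.2019, (K−S)⁺=7.9981, hold=8.4706 ⇒ V=8.4706 continue | (k=5,j=1): S=91.2293, (K−S)⁺=0.0000, hold=2.2244 ⇒ V=2.2244 continue | (k=5,j=2): S=105.0831, (K−S)⁺=0.0000, hold=0.2198 ⇒ V=0.2198 continue | (k=5,j=3): S=121.0407, (K−S)⁺=0.0000, hold=0.0000 ⇒ V=0.0000 continue | (k=5,j=4): S=139.4216, (K−S)⁺=0.0000, hold=0.0000 ⇒ V=0.0000 continue | (k=5,j=5): S=160.5937, (K−S)⁺=0.0000, hold=0.0000 ⇒ V=0.0000 continue  boundary S*=-
step 4: (k=4,j=0): S=85.0031, (K−S)⁺=2.1969, hold=5.1084 ⇒ V=5.1084 continue | (k=4,j=1): S=97.9115, (K−S)⁺=0.0000, hold=1.1488 ⇒ V=1.1488 continue | (k=4,j=2): S=112.7800, (K−S)⁺=0.0000, hold=0.1020 ⇒ V=0.1020 continue | (k=4,j=3): S=129.9064, (K−S)⁺=0.0000, hold=0.0000 ⇒ V=0.0000 continue | (k=4,j=4): S=149.6337, (K−S)⁺=0.0000, hold=0.0000 ⇒ V=0.0000 continue  boundary S*=-
step 3: (k=3,j=0): S=91.2293, (K−S)⁺=0.0000, hold=2.9789 ⇒ V=2.9789 continue | (k=3,j=1): S=105.0831, (K−S)⁺=0.0000, hold=0.5873 ⇒ V=0.5873 continue | (k=3,j=2): S=121.0407, (K−S)⁺=0.0000, hold=0.0474 ⇒ V=0.0474 continue | (k=3,j=3): S=139.4216, (K−S)⁺=0.0000, hold=0.0000 ⇒ V=0.0000 continue  boundary S*=-
step 2: (k=2,j=0): S=97.9115, (K−S)⁺=0.0000, hold=1.6934 ⇒ V=1.6934 continue | (k=2,j=1): S=112.7800, (K−S)⁺=0.0000, hold=0.2977 ⇒ V=0.2977 continue | (k=2,j=2): S=129.9064, (K−S)⁺=0.0000, hold=0.0220 ⇒ V=0.0220 continue  boundary S*=-
step 1: (k=1,j=0): S=105.0831, (K−S)⁺=0.0000, hold=0.9435 ⇒ V=0.9435 continue | (k=1,j=1): S=121.0407, (K−S)⁺=0.0000, hold=0.1498 ⇒ V=0.1498 continue  boundary S*=-
step 0: (k=0,j=0): S=112.7800, (K−S)⁺=0.0000, hold=0.5172 ⇒ V=0.5172 continue  boundary S*=-

price = 0.5172
boundary = - - - - - - 73.7966 79.2019
tree:
0.5172
0.9435 0.1498
1.6934 0.2977 0.0220
2.9789 0.5873 0.0474 0.0000
5.1084 1.1488 0.1020 0.0000 0.0000
8.4706 2.2244 0.2198 0.0000 0.0000 0.0000
13.4034 4.2522 0.4735 0.0000 0.0000 0.0000 0.0000
18.4398 7.9981 1.0199 0.0000 0.0000 0.0000 0.0000 0.0000
23.1325 13.4034 2.1969 0.0000 0.0000 0.0000 0.0000 0.0000 0.0000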